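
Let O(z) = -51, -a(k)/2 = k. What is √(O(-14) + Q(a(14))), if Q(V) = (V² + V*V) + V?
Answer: √1489 ≈ 38.588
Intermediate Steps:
a(k) = -2*k
Q(V) = V + 2*V² (Q(V) = (V² + V²) + V = 2*V² + V = V + 2*V²)
√(O(-14) + Q(a(14))) = √(-51 + (-2*14)*(1 + 2*(-2*14))) = √(-51 - 28*(1 + 2*(-28))) = √(-51 - 28*(1 - 56)) = √(-51 - 28*(-55)) = √(-51 + 1540) = √1489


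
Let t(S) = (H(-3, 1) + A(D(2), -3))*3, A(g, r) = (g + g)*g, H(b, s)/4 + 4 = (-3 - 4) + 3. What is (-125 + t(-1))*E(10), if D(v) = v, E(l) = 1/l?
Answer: -197/10 ≈ -19.700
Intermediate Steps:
H(b, s) = -32 (H(b, s) = -16 + 4*((-3 - 4) + 3) = -16 + 4*(-7 + 3) = -16 + 4*(-4) = -16 - 16 = -32)
A(g, r) = 2*g**2 (A(g, r) = (2*g)*g = 2*g**2)
t(S) = -72 (t(S) = (-32 + 2*2**2)*3 = (-32 + 2*4)*3 = (-32 + 8)*3 = -24*3 = -72)
(-125 + t(-1))*E(10) = (-125 - 72)/10 = -197*1/10 = -197/10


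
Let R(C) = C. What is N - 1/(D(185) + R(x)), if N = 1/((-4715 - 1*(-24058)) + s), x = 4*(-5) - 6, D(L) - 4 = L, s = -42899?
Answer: -23719/3839628 ≈ -0.0061774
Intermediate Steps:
D(L) = 4 + L
x = -26 (x = -20 - 6 = -26)
N = -1/23556 (N = 1/((-4715 - 1*(-24058)) - 42899) = 1/((-4715 + 24058) - 42899) = 1/(19343 - 42899) = 1/(-23556) = -1/23556 ≈ -4.2452e-5)
N - 1/(D(185) + R(x)) = -1/23556 - 1/((4 + 185) - 26) = -1/23556 - 1/(189 - 26) = -1/23556 - 1/163 = -23719/3839628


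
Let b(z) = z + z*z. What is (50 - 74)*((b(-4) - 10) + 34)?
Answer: -864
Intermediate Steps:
b(z) = z + z²
(50 - 74)*((b(-4) - 10) + 34) = (50 - 74)*((-4*(1 - 4) - 10) + 34) = -24*((-4*(-3) - 10) + 34) = -24*((12 - 10) + 34) = -24*(2 + 34) = -24*36 = -864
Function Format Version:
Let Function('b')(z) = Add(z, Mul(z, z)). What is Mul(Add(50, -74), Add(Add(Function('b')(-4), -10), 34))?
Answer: -864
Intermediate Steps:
Function('b')(z) = Add(z, Pow(z, 2))
Mul(Add(50, -74), Add(Add(Function('b')(-4), -10), 34)) = Mul(Add(50, -74), Add(Add(Mul(-4, Add(1, -4)), -10), 34)) = Mul(-24, Add(Add(Mul(-4, -3), -10), 34)) = Mul(-24, Add(Add(12, -10), 34)) = Mul(-24, Add(2, 34)) = Mul(-24, 36) = -864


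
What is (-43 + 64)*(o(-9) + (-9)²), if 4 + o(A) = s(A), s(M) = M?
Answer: 1428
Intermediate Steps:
o(A) = -4 + A
(-43 + 64)*(o(-9) + (-9)²) = (-43 + 64)*((-4 - 9) + (-9)²) = 21*(-13 + 81) = 21*68 = 1428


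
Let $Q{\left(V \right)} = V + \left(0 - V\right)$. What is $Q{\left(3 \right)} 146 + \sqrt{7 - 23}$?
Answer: $4 i \approx 4.0 i$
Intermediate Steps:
$Q{\left(V \right)} = 0$ ($Q{\left(V \right)} = V - V = 0$)
$Q{\left(3 \right)} 146 + \sqrt{7 - 23} = 0 \cdot 146 + \sqrt{7 - 23} = 0 + \sqrt{-16} = 0 + 4 i = 4 i$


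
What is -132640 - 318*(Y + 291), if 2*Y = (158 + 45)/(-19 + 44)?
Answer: -5661727/25 ≈ -2.2647e+5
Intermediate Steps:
Y = 203/50 (Y = ((158 + 45)/(-19 + 44))/2 = (203/25)/2 = (203*(1/25))/2 = (½)*(203/25) = 203/50 ≈ 4.0600)
-132640 - 318*(Y + 291) = -132640 - 318*(203/50 + 291) = -132640 - 318*14753/50 = -132640 - 1*2345727/25 = -132640 - 2345727/25 = -5661727/25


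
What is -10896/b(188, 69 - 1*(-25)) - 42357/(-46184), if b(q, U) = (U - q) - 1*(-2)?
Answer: 5512149/46184 ≈ 119.35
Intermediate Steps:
b(q, U) = 2 + U - q (b(q, U) = (U - q) + 2 = 2 + U - q)
-10896/b(188, 69 - 1*(-25)) - 42357/(-46184) = -10896/(2 + (69 - 1*(-25)) - 1*188) - 42357/(-46184) = -10896/(2 + (69 + 25) - 188) - 42357*(-1/46184) = -10896/(2 + 94 - 188) + 42357/46184 = -10896/(-92) + 42357/46184 = -10896*(-1/92) + 42357/46184 = 2724/23 + 42357/46184 = 5512149/46184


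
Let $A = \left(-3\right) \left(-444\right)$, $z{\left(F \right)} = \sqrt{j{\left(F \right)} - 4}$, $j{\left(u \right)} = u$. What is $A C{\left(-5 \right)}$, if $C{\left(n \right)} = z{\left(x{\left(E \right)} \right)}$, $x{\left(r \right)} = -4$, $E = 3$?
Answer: $2664 i \sqrt{2} \approx 3767.5 i$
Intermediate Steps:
$z{\left(F \right)} = \sqrt{-4 + F}$ ($z{\left(F \right)} = \sqrt{F - 4} = \sqrt{-4 + F}$)
$C{\left(n \right)} = 2 i \sqrt{2}$ ($C{\left(n \right)} = \sqrt{-4 - 4} = \sqrt{-8} = 2 i \sqrt{2}$)
$A = 1332$
$A C{\left(-5 \right)} = 1332 \cdot 2 i \sqrt{2} = 2664 i \sqrt{2}$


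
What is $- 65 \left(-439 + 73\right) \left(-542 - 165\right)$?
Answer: $-16819530$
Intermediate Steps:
$- 65 \left(-439 + 73\right) \left(-542 - 165\right) = - 65 \left(\left(-366\right) \left(-707\right)\right) = \left(-65\right) 258762 = -16819530$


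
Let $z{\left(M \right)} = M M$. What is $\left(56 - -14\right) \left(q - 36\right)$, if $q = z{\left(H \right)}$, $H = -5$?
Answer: $-770$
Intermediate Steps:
$z{\left(M \right)} = M^{2}$
$q = 25$ ($q = \left(-5\right)^{2} = 25$)
$\left(56 - -14\right) \left(q - 36\right) = \left(56 - -14\right) \left(25 - 36\right) = \left(56 + 14\right) \left(-11\right) = 70 \left(-11\right) = -770$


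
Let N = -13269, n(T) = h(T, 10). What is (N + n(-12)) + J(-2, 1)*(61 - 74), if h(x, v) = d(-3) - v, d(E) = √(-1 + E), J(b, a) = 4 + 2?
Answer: -13357 + 2*I ≈ -13357.0 + 2.0*I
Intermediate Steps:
J(b, a) = 6
h(x, v) = -v + 2*I (h(x, v) = √(-1 - 3) - v = √(-4) - v = 2*I - v = -v + 2*I)
n(T) = -10 + 2*I (n(T) = -1*10 + 2*I = -10 + 2*I)
(N + n(-12)) + J(-2, 1)*(61 - 74) = (-13269 + (-10 + 2*I)) + 6*(61 - 74) = (-13279 + 2*I) + 6*(-13) = (-13279 + 2*I) - 78 = -13357 + 2*I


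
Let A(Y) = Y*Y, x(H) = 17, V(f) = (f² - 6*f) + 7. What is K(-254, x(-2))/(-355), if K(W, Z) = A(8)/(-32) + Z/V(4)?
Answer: 19/355 ≈ 0.053521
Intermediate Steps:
V(f) = 7 + f² - 6*f
A(Y) = Y²
K(W, Z) = -2 - Z (K(W, Z) = 8²/(-32) + Z/(7 + 4² - 6*4) = 64*(-1/32) + Z/(7 + 16 - 24) = -2 + Z/(-1) = -2 + Z*(-1) = -2 - Z)
K(-254, x(-2))/(-355) = (-2 - 1*17)/(-355) = (-2 - 17)*(-1/355) = -19*(-1/355) = 19/355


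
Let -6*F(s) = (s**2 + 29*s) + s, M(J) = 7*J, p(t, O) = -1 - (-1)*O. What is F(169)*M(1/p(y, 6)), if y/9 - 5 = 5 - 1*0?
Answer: -235417/30 ≈ -7847.2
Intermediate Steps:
y = 90 (y = 45 + 9*(5 - 1*0) = 45 + 9*(5 + 0) = 45 + 9*5 = 45 + 45 = 90)
p(t, O) = -1 + O
F(s) = -5*s - s**2/6 (F(s) = -((s**2 + 29*s) + s)/6 = -(s**2 + 30*s)/6 = -5*s - s**2/6)
F(169)*M(1/p(y, 6)) = (-1/6*169*(30 + 169))*(7/(-1 + 6)) = (-1/6*169*199)*(7/5) = -235417/(6*5) = -33631/6*7/5 = -235417/30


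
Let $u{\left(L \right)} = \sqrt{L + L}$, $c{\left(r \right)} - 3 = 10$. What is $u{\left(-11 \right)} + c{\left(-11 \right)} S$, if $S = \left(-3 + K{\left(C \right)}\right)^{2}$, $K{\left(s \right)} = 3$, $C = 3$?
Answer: $i \sqrt{22} \approx 4.6904 i$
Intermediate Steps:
$c{\left(r \right)} = 13$ ($c{\left(r \right)} = 3 + 10 = 13$)
$u{\left(L \right)} = \sqrt{2} \sqrt{L}$ ($u{\left(L \right)} = \sqrt{2 L} = \sqrt{2} \sqrt{L}$)
$S = 0$ ($S = \left(-3 + 3\right)^{2} = 0^{2} = 0$)
$u{\left(-11 \right)} + c{\left(-11 \right)} S = \sqrt{2} \sqrt{-11} + 13 \cdot 0 = \sqrt{2} i \sqrt{11} + 0 = i \sqrt{22} + 0 = i \sqrt{22}$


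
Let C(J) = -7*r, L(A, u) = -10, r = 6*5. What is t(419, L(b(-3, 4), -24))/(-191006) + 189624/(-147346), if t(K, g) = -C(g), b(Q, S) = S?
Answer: -9062566101/7035992519 ≈ -1.2880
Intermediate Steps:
r = 30
C(J) = -210 (C(J) = -7*30 = -210)
t(K, g) = 210 (t(K, g) = -1*(-210) = 210)
t(419, L(b(-3, 4), -24))/(-191006) + 189624/(-147346) = 210/(-191006) + 189624/(-147346) = 210*(-1/191006) + 189624*(-1/147346) = -105/95503 - 94812/73673 = -9062566101/7035992519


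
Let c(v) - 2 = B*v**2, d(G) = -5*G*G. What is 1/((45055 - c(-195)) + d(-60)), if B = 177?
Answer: -1/6703372 ≈ -1.4918e-7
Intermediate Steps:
d(G) = -5*G**2
c(v) = 2 + 177*v**2
1/((45055 - c(-195)) + d(-60)) = 1/((45055 - (2 + 177*(-195)**2)) - 5*(-60)**2) = 1/((45055 - (2 + 177*38025)) - 5*3600) = 1/((45055 - (2 + 6730425)) - 18000) = 1/((45055 - 1*6730427) - 18000) = 1/((45055 - 6730427) - 18000) = 1/(-6685372 - 18000) = 1/(-6703372) = -1/6703372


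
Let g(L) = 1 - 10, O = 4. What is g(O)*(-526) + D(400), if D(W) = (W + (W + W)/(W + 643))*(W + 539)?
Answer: 397439562/1043 ≈ 3.8105e+5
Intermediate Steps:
g(L) = -9
D(W) = (539 + W)*(W + 2*W/(643 + W)) (D(W) = (W + (2*W)/(643 + W))*(539 + W) = (W + 2*W/(643 + W))*(539 + W) = (539 + W)*(W + 2*W/(643 + W)))
g(O)*(-526) + D(400) = -9*(-526) + 400*(347655 + 400**2 + 1184*400)/(643 + 400) = 4734 + 400*(347655 + 160000 + 473600)/1043 = 4734 + 400*(1/1043)*981255 = 4734 + 392502000/1043 = 397439562/1043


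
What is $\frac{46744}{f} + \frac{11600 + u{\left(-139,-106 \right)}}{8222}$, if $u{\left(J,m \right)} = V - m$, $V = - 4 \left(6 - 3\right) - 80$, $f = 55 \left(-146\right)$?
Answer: $- \frac{72767187}{16505665} \approx -4.4086$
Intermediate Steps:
$f = -8030$
$V = -92$ ($V = \left(-4\right) 3 - 80 = -12 - 80 = -92$)
$u{\left(J,m \right)} = -92 - m$
$\frac{46744}{f} + \frac{11600 + u{\left(-139,-106 \right)}}{8222} = \frac{46744}{-8030} + \frac{11600 - -14}{8222} = 46744 \left(- \frac{1}{8030}\right) + \left(11600 + \left(-92 + 106\right)\right) \frac{1}{8222} = - \frac{23372}{4015} + \left(11600 + 14\right) \frac{1}{8222} = - \frac{23372}{4015} + 11614 \cdot \frac{1}{8222} = - \frac{23372}{4015} + \frac{5807}{4111} = - \frac{72767187}{16505665}$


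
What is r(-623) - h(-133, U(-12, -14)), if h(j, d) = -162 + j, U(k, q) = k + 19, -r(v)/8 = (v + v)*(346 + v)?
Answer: -2760841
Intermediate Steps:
r(v) = -16*v*(346 + v) (r(v) = -8*(v + v)*(346 + v) = -8*2*v*(346 + v) = -16*v*(346 + v))
U(k, q) = 19 + k
r(-623) - h(-133, U(-12, -14)) = -16*(-623)*(346 - 623) - (-162 - 133) = -16*(-623)*(-277) - 1*(-295) = -2761136 + 295 = -2760841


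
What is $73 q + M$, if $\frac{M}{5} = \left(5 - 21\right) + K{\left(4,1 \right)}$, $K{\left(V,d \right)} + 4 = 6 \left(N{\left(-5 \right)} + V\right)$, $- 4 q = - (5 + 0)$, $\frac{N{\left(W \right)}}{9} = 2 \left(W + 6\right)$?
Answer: $\frac{2605}{4} \approx 651.25$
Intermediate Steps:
$N{\left(W \right)} = 108 + 18 W$ ($N{\left(W \right)} = 9 \cdot 2 \left(W + 6\right) = 9 \cdot 2 \left(6 + W\right) = 9 \left(12 + 2 W\right) = 108 + 18 W$)
$q = \frac{5}{4}$ ($q = - \frac{\left(-1\right) \left(5 + 0\right)}{4} = - \frac{\left(-1\right) 5}{4} = \left(- \frac{1}{4}\right) \left(-5\right) = \frac{5}{4} \approx 1.25$)
$K{\left(V,d \right)} = 104 + 6 V$ ($K{\left(V,d \right)} = -4 + 6 \left(\left(108 + 18 \left(-5\right)\right) + V\right) = -4 + 6 \left(\left(108 - 90\right) + V\right) = -4 + 6 \left(18 + V\right) = -4 + \left(108 + 6 V\right) = 104 + 6 V$)
$M = 560$ ($M = 5 \left(\left(5 - 21\right) + \left(104 + 6 \cdot 4\right)\right) = 5 \left(-16 + \left(104 + 24\right)\right) = 5 \left(-16 + 128\right) = 5 \cdot 112 = 560$)
$73 q + M = 73 \cdot \frac{5}{4} + 560 = \frac{365}{4} + 560 = \frac{2605}{4}$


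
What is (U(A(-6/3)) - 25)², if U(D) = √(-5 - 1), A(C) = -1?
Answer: (25 - I*√6)² ≈ 619.0 - 122.47*I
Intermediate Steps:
U(D) = I*√6 (U(D) = √(-6) = I*√6)
(U(A(-6/3)) - 25)² = (I*√6 - 25)² = (-25 + I*√6)²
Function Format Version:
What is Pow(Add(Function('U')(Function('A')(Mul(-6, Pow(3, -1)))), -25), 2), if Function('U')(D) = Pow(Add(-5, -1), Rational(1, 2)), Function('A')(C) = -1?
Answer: Pow(Add(25, Mul(-1, I, Pow(6, Rational(1, 2)))), 2) ≈ Add(619.00, Mul(-122.47, I))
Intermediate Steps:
Function('U')(D) = Mul(I, Pow(6, Rational(1, 2))) (Function('U')(D) = Pow(-6, Rational(1, 2)) = Mul(I, Pow(6, Rational(1, 2))))
Pow(Add(Function('U')(Function('A')(Mul(-6, Pow(3, -1)))), -25), 2) = Pow(Add(Mul(I, Pow(6, Rational(1, 2))), -25), 2) = Pow(Add(-25, Mul(I, Pow(6, Rational(1, 2)))), 2)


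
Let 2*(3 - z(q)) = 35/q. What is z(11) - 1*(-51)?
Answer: 1153/22 ≈ 52.409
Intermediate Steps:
z(q) = 3 - 35/(2*q)
z(11) - 1*(-51) = (3 - 35/2/11) - 1*(-51) = (3 - 35/2*1/11) + 51 = (3 - 35/22) + 51 = 31/22 + 51 = 1153/22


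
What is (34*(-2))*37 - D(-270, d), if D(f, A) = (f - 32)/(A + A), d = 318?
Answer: -799937/318 ≈ -2515.5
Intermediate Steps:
D(f, A) = (-32 + f)/(2*A) (D(f, A) = (-32 + f)/((2*A)) = (-32 + f)*(1/(2*A)) = (-32 + f)/(2*A))
(34*(-2))*37 - D(-270, d) = (34*(-2))*37 - (-32 - 270)/(2*318) = -68*37 - (-302)/(2*318) = -2516 - 1*(-151/318) = -2516 + 151/318 = -799937/318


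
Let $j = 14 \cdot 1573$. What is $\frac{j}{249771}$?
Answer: $\frac{22022}{249771} \approx 0.088169$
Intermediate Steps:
$j = 22022$
$\frac{j}{249771} = \frac{22022}{249771}$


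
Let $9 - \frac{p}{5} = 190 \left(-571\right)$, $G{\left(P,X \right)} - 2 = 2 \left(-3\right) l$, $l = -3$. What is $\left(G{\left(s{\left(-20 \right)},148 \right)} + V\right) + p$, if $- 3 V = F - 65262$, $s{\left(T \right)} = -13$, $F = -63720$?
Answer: $585509$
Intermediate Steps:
$G{\left(P,X \right)} = 20$ ($G{\left(P,X \right)} = 2 + 2 \left(-3\right) \left(-3\right) = 2 - -18 = 2 + 18 = 20$)
$V = 42994$ ($V = - \frac{-63720 - 65262}{3} = \left(- \frac{1}{3}\right) \left(-128982\right) = 42994$)
$p = 542495$ ($p = 45 - 5 \cdot 190 \left(-571\right) = 45 - -542450 = 45 + 542450 = 542495$)
$\left(G{\left(s{\left(-20 \right)},148 \right)} + V\right) + p = \left(20 + 42994\right) + 542495 = 43014 + 542495 = 585509$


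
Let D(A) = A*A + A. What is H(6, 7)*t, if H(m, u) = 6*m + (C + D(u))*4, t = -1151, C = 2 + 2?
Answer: -317676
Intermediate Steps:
C = 4
D(A) = A + A**2 (D(A) = A**2 + A = A + A**2)
H(m, u) = 16 + 6*m + 4*u*(1 + u) (H(m, u) = 6*m + (4 + u*(1 + u))*4 = 6*m + (16 + 4*u*(1 + u)) = 16 + 6*m + 4*u*(1 + u))
H(6, 7)*t = (16 + 6*6 + 4*7*(1 + 7))*(-1151) = (16 + 36 + 4*7*8)*(-1151) = (16 + 36 + 224)*(-1151) = 276*(-1151) = -317676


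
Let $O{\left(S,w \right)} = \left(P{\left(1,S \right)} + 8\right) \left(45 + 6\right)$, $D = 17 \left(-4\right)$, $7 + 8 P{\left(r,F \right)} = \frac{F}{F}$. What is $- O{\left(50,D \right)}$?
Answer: $- \frac{1479}{4} \approx -369.75$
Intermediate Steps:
$P{\left(r,F \right)} = - \frac{3}{4}$ ($P{\left(r,F \right)} = - \frac{7}{8} + \frac{F \frac{1}{F}}{8} = - \frac{7}{8} + \frac{1}{8} \cdot 1 = - \frac{7}{8} + \frac{1}{8} = - \frac{3}{4}$)
$D = -68$
$O{\left(S,w \right)} = \frac{1479}{4}$ ($O{\left(S,w \right)} = \left(- \frac{3}{4} + 8\right) \left(45 + 6\right) = \frac{29}{4} \cdot 51 = \frac{1479}{4}$)
$- O{\left(50,D \right)} = \left(-1\right) \frac{1479}{4} = - \frac{1479}{4}$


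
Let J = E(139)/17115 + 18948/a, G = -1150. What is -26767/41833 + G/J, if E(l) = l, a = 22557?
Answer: -6193822159151677/4565799240673 ≈ -1356.6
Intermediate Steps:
J = 109143481/128687685 (J = 139/17115 + 18948/22557 = 139*(1/17115) + 18948*(1/22557) = 139/17115 + 6316/7519 = 109143481/128687685 ≈ 0.84813)
-26767/41833 + G/J = -26767/41833 - 1150/109143481/128687685 = -26767*1/41833 - 1150*128687685/109143481 = -26767/41833 - 147990837750/109143481 = -6193822159151677/4565799240673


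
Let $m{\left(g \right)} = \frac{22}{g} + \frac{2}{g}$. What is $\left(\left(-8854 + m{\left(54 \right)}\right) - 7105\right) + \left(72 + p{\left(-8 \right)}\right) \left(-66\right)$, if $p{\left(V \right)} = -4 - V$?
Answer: $- \frac{188771}{9} \approx -20975.0$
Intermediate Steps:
$m{\left(g \right)} = \frac{24}{g}$
$\left(\left(-8854 + m{\left(54 \right)}\right) - 7105\right) + \left(72 + p{\left(-8 \right)}\right) \left(-66\right) = \left(\left(-8854 + \frac{24}{54}\right) - 7105\right) + \left(72 - -4\right) \left(-66\right) = \left(\left(-8854 + 24 \cdot \frac{1}{54}\right) - 7105\right) + \left(72 + \left(-4 + 8\right)\right) \left(-66\right) = \left(\left(-8854 + \frac{4}{9}\right) - 7105\right) + \left(72 + 4\right) \left(-66\right) = \left(- \frac{79682}{9} - 7105\right) + 76 \left(-66\right) = - \frac{143627}{9} - 5016 = - \frac{188771}{9}$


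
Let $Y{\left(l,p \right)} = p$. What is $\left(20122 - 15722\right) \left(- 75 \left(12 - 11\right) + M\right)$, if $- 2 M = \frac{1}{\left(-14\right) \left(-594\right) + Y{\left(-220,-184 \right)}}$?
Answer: $- \frac{670890550}{2033} \approx -3.3 \cdot 10^{5}$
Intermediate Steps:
$M = - \frac{1}{16264}$ ($M = - \frac{1}{2 \left(\left(-14\right) \left(-594\right) - 184\right)} = - \frac{1}{2 \left(8316 - 184\right)} = - \frac{1}{2 \cdot 8132} = \left(- \frac{1}{2}\right) \frac{1}{8132} = - \frac{1}{16264} \approx -6.1485 \cdot 10^{-5}$)
$\left(20122 - 15722\right) \left(- 75 \left(12 - 11\right) + M\right) = \left(20122 - 15722\right) \left(- 75 \left(12 - 11\right) - \frac{1}{16264}\right) = 4400 \left(\left(-75\right) 1 - \frac{1}{16264}\right) = 4400 \left(-75 - \frac{1}{16264}\right) = 4400 \left(- \frac{1219801}{16264}\right) = - \frac{670890550}{2033}$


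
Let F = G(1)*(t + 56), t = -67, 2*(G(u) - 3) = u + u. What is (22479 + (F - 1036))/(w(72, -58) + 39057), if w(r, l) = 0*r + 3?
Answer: 1019/1860 ≈ 0.54785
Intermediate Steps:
w(r, l) = 3 (w(r, l) = 0 + 3 = 3)
G(u) = 3 + u (G(u) = 3 + (u + u)/2 = 3 + (2*u)/2 = 3 + u)
F = -44 (F = (3 + 1)*(-67 + 56) = 4*(-11) = -44)
(22479 + (F - 1036))/(w(72, -58) + 39057) = (22479 + (-44 - 1036))/(3 + 39057) = (22479 - 1080)/39060 = 21399*(1/39060) = 1019/1860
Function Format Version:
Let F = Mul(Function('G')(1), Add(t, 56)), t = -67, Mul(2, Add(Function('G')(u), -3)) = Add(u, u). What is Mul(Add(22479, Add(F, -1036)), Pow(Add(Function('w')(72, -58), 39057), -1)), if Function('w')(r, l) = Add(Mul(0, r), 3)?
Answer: Rational(1019, 1860) ≈ 0.54785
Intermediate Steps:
Function('w')(r, l) = 3 (Function('w')(r, l) = Add(0, 3) = 3)
Function('G')(u) = Add(3, u) (Function('G')(u) = Add(3, Mul(Rational(1, 2), Add(u, u))) = Add(3, Mul(Rational(1, 2), Mul(2, u))) = Add(3, u))
F = -44 (F = Mul(Add(3, 1), Add(-67, 56)) = Mul(4, -11) = -44)
Mul(Add(22479, Add(F, -1036)), Pow(Add(Function('w')(72, -58), 39057), -1)) = Mul(Add(22479, Add(-44, -1036)), Pow(Add(3, 39057), -1)) = Mul(Add(22479, -1080), Pow(39060, -1)) = Mul(21399, Rational(1, 39060)) = Rational(1019, 1860)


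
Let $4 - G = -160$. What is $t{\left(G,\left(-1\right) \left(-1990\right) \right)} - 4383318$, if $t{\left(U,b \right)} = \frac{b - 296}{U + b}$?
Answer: $- \frac{4720832639}{1077} \approx -4.3833 \cdot 10^{6}$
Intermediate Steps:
$G = 164$ ($G = 4 - -160 = 4 + 160 = 164$)
$t{\left(U,b \right)} = \frac{-296 + b}{U + b}$
$t{\left(G,\left(-1\right) \left(-1990\right) \right)} - 4383318 = \frac{-296 - -1990}{164 - -1990} - 4383318 = \frac{-296 + 1990}{164 + 1990} - 4383318 = \frac{1}{2154} \cdot 1694 - 4383318 = \frac{847}{1077} - 4383318 = - \frac{4720832639}{1077}$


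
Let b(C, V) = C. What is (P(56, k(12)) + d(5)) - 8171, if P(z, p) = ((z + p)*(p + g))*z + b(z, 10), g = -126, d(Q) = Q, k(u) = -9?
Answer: -363430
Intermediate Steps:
P(z, p) = z + z*(-126 + p)*(p + z) (P(z, p) = ((z + p)*(p - 126))*z + z = ((p + z)*(-126 + p))*z + z = ((-126 + p)*(p + z))*z + z = z*(-126 + p)*(p + z) + z = z + z*(-126 + p)*(p + z))
(P(56, k(12)) + d(5)) - 8171 = (56*(1 + (-9)² - 126*(-9) - 126*56 - 9*56) + 5) - 8171 = (56*(1 + 81 + 1134 - 7056 - 504) + 5) - 8171 = (56*(-6344) + 5) - 8171 = (-355264 + 5) - 8171 = -355259 - 8171 = -363430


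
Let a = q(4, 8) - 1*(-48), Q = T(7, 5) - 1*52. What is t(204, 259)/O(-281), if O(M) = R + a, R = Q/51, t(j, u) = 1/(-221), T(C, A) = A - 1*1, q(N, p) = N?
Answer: -1/11284 ≈ -8.8621e-5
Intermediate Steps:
T(C, A) = -1 + A (T(C, A) = A - 1 = -1 + A)
t(j, u) = -1/221
Q = -48 (Q = (-1 + 5) - 1*52 = 4 - 52 = -48)
a = 52 (a = 4 - 1*(-48) = 4 + 48 = 52)
R = -16/17 (R = -48/51 = -48*1/51 = -16/17 ≈ -0.94118)
O(M) = 868/17 (O(M) = -16/17 + 52 = 868/17)
t(204, 259)/O(-281) = -1/(221*868/17) = -1/221*17/868 = -1/11284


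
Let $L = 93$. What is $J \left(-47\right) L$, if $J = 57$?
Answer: $-249147$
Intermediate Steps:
$J \left(-47\right) L = 57 \left(-47\right) 93 = \left(-2679\right) 93 = -249147$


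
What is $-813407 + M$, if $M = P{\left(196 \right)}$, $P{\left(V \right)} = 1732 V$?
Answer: $-473935$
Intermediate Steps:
$M = 339472$ ($M = 1732 \cdot 196 = 339472$)
$-813407 + M = -813407 + 339472 = -473935$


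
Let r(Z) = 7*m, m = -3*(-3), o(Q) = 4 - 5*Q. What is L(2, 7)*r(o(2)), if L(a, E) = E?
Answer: 441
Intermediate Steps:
m = 9
r(Z) = 63 (r(Z) = 7*9 = 63)
L(2, 7)*r(o(2)) = 7*63 = 441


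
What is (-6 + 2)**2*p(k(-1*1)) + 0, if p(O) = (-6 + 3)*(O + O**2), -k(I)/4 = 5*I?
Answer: -20160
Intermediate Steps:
k(I) = -20*I
p(O) = -3*O - 3*O**2 (p(O) = -3*(O + O**2) = -3*O - 3*O**2)
(-6 + 2)**2*p(k(-1*1)) + 0 = (-6 + 2)**2*(-3*(-(-20))*(1 - (-20))) + 0 = (-4)**2*(-3*(-20*(-1))*(1 - 20*(-1))) + 0 = 16*(-3*20*(1 + 20)) + 0 = 16*(-3*20*21) + 0 = 16*(-1260) + 0 = -20160 + 0 = -20160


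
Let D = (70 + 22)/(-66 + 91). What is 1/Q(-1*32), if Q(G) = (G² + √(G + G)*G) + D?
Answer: 160575/175259716 + 10000*I/43814929 ≈ 0.00091621 + 0.00022823*I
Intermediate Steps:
D = 92/25 ≈ 3.6800
Q(G) = 92/25 + G² + √2*G^(3/2) (Q(G) = (G² + √(G + G)*G) + 92/25 = (G² + √(2*G)*G) + 92/25 = (G² + (√2*√G)*G) + 92/25 = (G² + √2*G^(3/2)) + 92/25 = 92/25 + G² + √2*G^(3/2))
1/Q(-1*32) = 1/(92/25 + (-1*32)² + √2*(-1*32)^(3/2)) = 1/(92/25 + (-32)² + √2*(-32)^(3/2)) = 1/(92/25 + 1024 + √2*(-128*I*√2)) = 1/(92/25 + 1024 - 256*I) = 1/(25692/25 - 256*I) = 625*(25692/25 + 256*I)/701038864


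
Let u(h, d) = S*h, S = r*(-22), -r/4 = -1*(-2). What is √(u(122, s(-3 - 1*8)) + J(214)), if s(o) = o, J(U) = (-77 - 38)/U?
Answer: √983307102/214 ≈ 146.53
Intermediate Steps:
r = -8 (r = -(-4)*(-2) = -4*2 = -8)
S = 176 (S = -8*(-22) = 176)
J(U) = -115/U
u(h, d) = 176*h
√(u(122, s(-3 - 1*8)) + J(214)) = √(176*122 - 115/214) = √(21472 - 115*1/214) = √(21472 - 115/214) = √(4594893/214) = √983307102/214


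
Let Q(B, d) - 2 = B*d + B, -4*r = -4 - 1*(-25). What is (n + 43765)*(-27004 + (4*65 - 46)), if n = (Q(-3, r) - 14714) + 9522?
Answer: -2067531645/2 ≈ -1.0338e+9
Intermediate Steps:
r = -21/4 (r = -(-4 - 1*(-25))/4 = -(-4 + 25)/4 = -¼*21 = -21/4 ≈ -5.2500)
Q(B, d) = 2 + B + B*d (Q(B, d) = 2 + (B*d + B) = 2 + (B + B*d) = 2 + B + B*d)
n = -20709/4 (n = ((2 - 3 - 3*(-21/4)) - 14714) + 9522 = ((2 - 3 + 63/4) - 14714) + 9522 = (59/4 - 14714) + 9522 = -58797/4 + 9522 = -20709/4 ≈ -5177.3)
(n + 43765)*(-27004 + (4*65 - 46)) = (-20709/4 + 43765)*(-27004 + (4*65 - 46)) = 154351*(-27004 + (260 - 46))/4 = 154351*(-27004 + 214)/4 = (154351/4)*(-26790) = -2067531645/2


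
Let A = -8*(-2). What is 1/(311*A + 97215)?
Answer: 1/102191 ≈ 9.7856e-6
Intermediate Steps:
A = 16
1/(311*A + 97215) = 1/(311*16 + 97215) = 1/(4976 + 97215) = 1/102191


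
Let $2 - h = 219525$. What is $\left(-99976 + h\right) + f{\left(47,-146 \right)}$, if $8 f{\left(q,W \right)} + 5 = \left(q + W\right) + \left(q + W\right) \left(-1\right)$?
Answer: $- \frac{2555997}{8} \approx -3.195 \cdot 10^{5}$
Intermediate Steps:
$h = -219523$ ($h = 2 - 219525 = -219523$)
$f{\left(q,W \right)} = - \frac{5}{8}$ ($f{\left(q,W \right)} = - \frac{5}{8} + \frac{\left(q + W\right) + \left(q + W\right) \left(-1\right)}{8} = - \frac{5}{8} + \frac{\left(W + q\right) + \left(W + q\right) \left(-1\right)}{8} = - \frac{5}{8} + \frac{\left(W + q\right) - \left(W + q\right)}{8} = - \frac{5}{8} + \frac{1}{8} \cdot 0 = - \frac{5}{8} + 0 = - \frac{5}{8}$)
$\left(-99976 + h\right) + f{\left(47,-146 \right)} = \left(-99976 - 219523\right) - \frac{5}{8} = -319499 - \frac{5}{8} = - \frac{2555997}{8}$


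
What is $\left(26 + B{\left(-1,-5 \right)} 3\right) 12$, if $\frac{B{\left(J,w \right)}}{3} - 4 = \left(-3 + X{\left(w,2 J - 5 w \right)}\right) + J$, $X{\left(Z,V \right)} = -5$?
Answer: $-228$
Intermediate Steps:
$B{\left(J,w \right)} = -12 + 3 J$ ($B{\left(J,w \right)} = 12 + 3 \left(\left(-3 - 5\right) + J\right) = 12 + 3 \left(-8 + J\right) = 12 + \left(-24 + 3 J\right) = -12 + 3 J$)
$\left(26 + B{\left(-1,-5 \right)} 3\right) 12 = \left(26 + \left(-12 + 3 \left(-1\right)\right) 3\right) 12 = \left(26 + \left(-12 - 3\right) 3\right) 12 = \left(26 - 45\right) 12 = \left(-19\right) 12 = -228$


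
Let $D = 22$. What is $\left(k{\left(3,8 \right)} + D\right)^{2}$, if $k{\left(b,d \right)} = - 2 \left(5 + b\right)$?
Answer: $36$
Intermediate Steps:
$k{\left(b,d \right)} = -10 - 2 b$
$\left(k{\left(3,8 \right)} + D\right)^{2} = \left(\left(-10 - 6\right) + 22\right)^{2} = \left(-16 + 22\right)^{2} = 6^{2} = 36$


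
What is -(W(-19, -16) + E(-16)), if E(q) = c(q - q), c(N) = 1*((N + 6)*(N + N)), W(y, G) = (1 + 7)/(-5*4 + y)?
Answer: 8/39 ≈ 0.20513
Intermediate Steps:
W(y, G) = 8/(-20 + y)
c(N) = 2*N*(6 + N) (c(N) = 1*((6 + N)*(2*N)) = 1*(2*N*(6 + N)) = 2*N*(6 + N))
E(q) = 0 (E(q) = 2*(q - q)*(6 + (q - q)) = 2*0*(6 + 0) = 2*0*6 = 0)
-(W(-19, -16) + E(-16)) = -(8/(-20 - 19) + 0) = -(8/(-39) + 0) = -(8*(-1/39) + 0) = -(-8/39 + 0) = -1*(-8/39) = 8/39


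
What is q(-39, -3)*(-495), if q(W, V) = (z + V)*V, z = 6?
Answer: 4455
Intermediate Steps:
q(W, V) = V*(6 + V) (q(W, V) = (6 + V)*V = V*(6 + V))
q(-39, -3)*(-495) = -3*(6 - 3)*(-495) = -3*3*(-495) = -9*(-495) = 4455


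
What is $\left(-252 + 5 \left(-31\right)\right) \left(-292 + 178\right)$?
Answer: $46398$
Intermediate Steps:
$\left(-252 + 5 \left(-31\right)\right) \left(-292 + 178\right) = \left(-252 - 155\right) \left(-114\right) = \left(-407\right) \left(-114\right) = 46398$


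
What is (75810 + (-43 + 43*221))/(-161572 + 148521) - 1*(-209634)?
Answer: 2735848064/13051 ≈ 2.0963e+5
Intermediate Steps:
(75810 + (-43 + 43*221))/(-161572 + 148521) - 1*(-209634) = (75810 + (-43 + 9503))/(-13051) + 209634 = (75810 + 9460)*(-1/13051) + 209634 = 85270*(-1/13051) + 209634 = -85270/13051 + 209634 = 2735848064/13051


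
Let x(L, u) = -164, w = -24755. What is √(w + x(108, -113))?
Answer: I*√24919 ≈ 157.86*I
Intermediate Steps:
√(w + x(108, -113)) = √(-24755 - 164) = √(-24919) = I*√24919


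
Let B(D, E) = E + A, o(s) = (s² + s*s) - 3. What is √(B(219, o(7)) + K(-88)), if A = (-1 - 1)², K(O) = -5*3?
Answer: 2*√21 ≈ 9.1651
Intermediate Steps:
K(O) = -15
A = 4 (A = (-2)² = 4)
o(s) = -3 + 2*s² (o(s) = (s² + s²) - 3 = 2*s² - 3 = -3 + 2*s²)
B(D, E) = 4 + E (B(D, E) = E + 4 = 4 + E)
√(B(219, o(7)) + K(-88)) = √((4 + (-3 + 2*7²)) - 15) = √((4 + (-3 + 2*49)) - 15) = √((4 + (-3 + 98)) - 15) = √((4 + 95) - 15) = √(99 - 15) = √84 = 2*√21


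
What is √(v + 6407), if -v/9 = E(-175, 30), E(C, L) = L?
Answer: 19*√17 ≈ 78.339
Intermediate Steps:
v = -270 (v = -9*30 = -270)
√(v + 6407) = √(-270 + 6407) = √6137 = 19*√17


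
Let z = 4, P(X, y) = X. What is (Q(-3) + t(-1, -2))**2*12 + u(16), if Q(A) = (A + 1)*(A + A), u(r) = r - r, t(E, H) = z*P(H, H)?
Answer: 192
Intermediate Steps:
t(E, H) = 4*H
u(r) = 0
Q(A) = 2*A*(1 + A) (Q(A) = (1 + A)*(2*A) = 2*A*(1 + A))
(Q(-3) + t(-1, -2))**2*12 + u(16) = (2*(-3)*(1 - 3) + 4*(-2))**2*12 + 0 = (2*(-3)*(-2) - 8)**2*12 + 0 = (12 - 8)**2*12 + 0 = 4**2*12 + 0 = 16*12 + 0 = 192 + 0 = 192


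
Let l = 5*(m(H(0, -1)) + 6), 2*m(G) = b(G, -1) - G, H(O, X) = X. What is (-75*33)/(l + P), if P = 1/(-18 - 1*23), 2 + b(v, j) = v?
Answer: -101475/1024 ≈ -99.097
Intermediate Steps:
b(v, j) = -2 + v
P = -1/41 (P = 1/(-18 - 23) = 1/(-41) = -1/41 ≈ -0.024390)
m(G) = -1 (m(G) = ((-2 + G) - G)/2 = (1/2)*(-2) = -1)
l = 25 (l = 5*(-1 + 6) = 5*5 = 25)
(-75*33)/(l + P) = (-75*33)/(25 - 1/41) = -2475/1024/41 = -2475*41/1024 = -101475/1024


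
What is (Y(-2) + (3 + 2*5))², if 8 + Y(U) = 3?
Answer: 64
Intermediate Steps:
Y(U) = -5 (Y(U) = -8 + 3 = -5)
(Y(-2) + (3 + 2*5))² = (-5 + (3 + 2*5))² = (-5 + (3 + 10))² = (-5 + 13)² = 8² = 64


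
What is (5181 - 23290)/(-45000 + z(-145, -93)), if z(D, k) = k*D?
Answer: 18109/31515 ≈ 0.57462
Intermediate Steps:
z(D, k) = D*k
(5181 - 23290)/(-45000 + z(-145, -93)) = (5181 - 23290)/(-45000 - 145*(-93)) = -18109/(-45000 + 13485) = -18109/(-31515) = -18109*(-1/31515) = 18109/31515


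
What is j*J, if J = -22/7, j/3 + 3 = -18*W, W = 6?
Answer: 7326/7 ≈ 1046.6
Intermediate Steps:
j = -333 (j = -9 + 3*(-18*6) = -9 + 3*(-108) = -9 - 324 = -333)
J = -22/7 (J = -22*⅐ = -22/7 ≈ -3.1429)
j*J = -333*(-22/7) = 7326/7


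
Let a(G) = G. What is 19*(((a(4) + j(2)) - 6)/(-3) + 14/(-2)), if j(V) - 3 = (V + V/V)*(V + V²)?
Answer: -760/3 ≈ -253.33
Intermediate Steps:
j(V) = 3 + (1 + V)*(V + V²) (j(V) = 3 + (V + V/V)*(V + V²) = 3 + (V + 1)*(V + V²) = 3 + (1 + V)*(V + V²))
19*(((a(4) + j(2)) - 6)/(-3) + 14/(-2)) = 19*(((4 + (3 + 2*(1 + 2)²)) - 6)/(-3) + 14/(-2)) = 19*(((4 + (3 + 2*3²)) - 6)*(-⅓) + 14*(-½)) = 19*(((4 + (3 + 2*9)) - 6)*(-⅓) - 7) = 19*(((4 + (3 + 18)) - 6)*(-⅓) - 7) = 19*(((4 + 21) - 6)*(-⅓) - 7) = 19*((25 - 6)*(-⅓) - 7) = 19*(19*(-⅓) - 7) = 19*(-19/3 - 7) = 19*(-40/3) = -760/3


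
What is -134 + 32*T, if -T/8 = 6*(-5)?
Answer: 7546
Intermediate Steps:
T = 240 (T = -48*(-5) = -8*(-30) = 240)
-134 + 32*T = -134 + 32*240 = -134 + 7680 = 7546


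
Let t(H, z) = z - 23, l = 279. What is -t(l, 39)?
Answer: -16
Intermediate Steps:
t(H, z) = -23 + z
-t(l, 39) = -(-23 + 39) = -1*16 = -16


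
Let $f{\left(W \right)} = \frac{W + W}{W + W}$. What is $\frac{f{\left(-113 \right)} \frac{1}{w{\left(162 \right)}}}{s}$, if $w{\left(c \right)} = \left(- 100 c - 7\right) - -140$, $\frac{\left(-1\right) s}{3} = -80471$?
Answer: $- \frac{1}{3878782671} \approx -2.5781 \cdot 10^{-10}$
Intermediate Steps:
$s = 241413$ ($s = \left(-3\right) \left(-80471\right) = 241413$)
$f{\left(W \right)} = 1$ ($f{\left(W \right)} = \frac{2 W}{2 W} = 2 W \frac{1}{2 W} = 1$)
$w{\left(c \right)} = 133 - 100 c$ ($w{\left(c \right)} = \left(-7 - 100 c\right) + 140 = 133 - 100 c$)
$\frac{f{\left(-113 \right)} \frac{1}{w{\left(162 \right)}}}{s} = \frac{1 \frac{1}{133 - 16200}}{241413} = 1 \frac{1}{133 - 16200} \cdot \frac{1}{241413} = 1 \frac{1}{-16067} \cdot \frac{1}{241413} = 1 \left(- \frac{1}{16067}\right) \frac{1}{241413} = \left(- \frac{1}{16067}\right) \frac{1}{241413} = - \frac{1}{3878782671}$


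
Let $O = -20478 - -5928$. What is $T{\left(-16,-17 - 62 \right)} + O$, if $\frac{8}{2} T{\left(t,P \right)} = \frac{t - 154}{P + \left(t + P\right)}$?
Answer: $- \frac{5063315}{348} \approx -14550.0$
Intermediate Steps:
$T{\left(t,P \right)} = \frac{-154 + t}{4 \left(t + 2 P\right)}$ ($T{\left(t,P \right)} = \frac{\left(t - 154\right) \frac{1}{P + \left(t + P\right)}}{4} = \frac{\left(-154 + t\right) \frac{1}{P + \left(P + t\right)}}{4} = \frac{\left(-154 + t\right) \frac{1}{t + 2 P}}{4} = \frac{\frac{1}{t + 2 P} \left(-154 + t\right)}{4} = \frac{-154 + t}{4 \left(t + 2 P\right)}$)
$O = -14550$ ($O = -20478 + 5928 = -14550$)
$T{\left(-16,-17 - 62 \right)} + O = \frac{-154 - 16}{4 \left(-16 + 2 \left(-17 - 62\right)\right)} - 14550 = \frac{1}{4} \frac{1}{-16 + 2 \left(-79\right)} \left(-170\right) - 14550 = \frac{1}{4} \frac{1}{-16 - 158} \left(-170\right) - 14550 = \frac{1}{4} \frac{1}{-174} \left(-170\right) - 14550 = \frac{1}{4} \left(- \frac{1}{174}\right) \left(-170\right) - 14550 = \frac{85}{348} - 14550 = - \frac{5063315}{348}$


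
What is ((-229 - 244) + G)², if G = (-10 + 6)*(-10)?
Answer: 187489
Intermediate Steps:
G = 40 (G = -4*(-10) = 40)
((-229 - 244) + G)² = ((-229 - 244) + 40)² = (-473 + 40)² = (-433)² = 187489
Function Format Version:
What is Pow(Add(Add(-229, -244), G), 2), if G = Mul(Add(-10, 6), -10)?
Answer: 187489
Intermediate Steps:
G = 40 (G = Mul(-4, -10) = 40)
Pow(Add(Add(-229, -244), G), 2) = Pow(Add(Add(-229, -244), 40), 2) = Pow(Add(-473, 40), 2) = Pow(-433, 2) = 187489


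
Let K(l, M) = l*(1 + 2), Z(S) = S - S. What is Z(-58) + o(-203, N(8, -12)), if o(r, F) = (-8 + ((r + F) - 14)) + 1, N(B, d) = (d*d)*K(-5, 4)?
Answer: -2384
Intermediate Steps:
Z(S) = 0
K(l, M) = 3*l (K(l, M) = l*3 = 3*l)
N(B, d) = -15*d² (N(B, d) = (d*d)*(3*(-5)) = d²*(-15) = -15*d²)
o(r, F) = -21 + F + r (o(r, F) = (-8 + ((F + r) - 14)) + 1 = (-8 + (-14 + F + r)) + 1 = (-22 + F + r) + 1 = -21 + F + r)
Z(-58) + o(-203, N(8, -12)) = 0 + (-21 - 15*(-12)² - 203) = 0 + (-21 - 15*144 - 203) = 0 + (-21 - 2160 - 203) = 0 - 2384 = -2384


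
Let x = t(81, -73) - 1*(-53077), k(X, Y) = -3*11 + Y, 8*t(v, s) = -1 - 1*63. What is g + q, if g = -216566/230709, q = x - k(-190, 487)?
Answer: 12138537469/230709 ≈ 52614.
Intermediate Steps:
t(v, s) = -8 (t(v, s) = (-1 - 1*63)/8 = (-1 - 63)/8 = (⅛)*(-64) = -8)
k(X, Y) = -33 + Y
x = 53069 (x = -8 - 1*(-53077) = -8 + 53077 = 53069)
q = 52615 (q = 53069 - (-33 + 487) = 53069 - 1*454 = 53069 - 454 = 52615)
g = -216566/230709 (g = -216566*1/230709 = -216566/230709 ≈ -0.93870)
g + q = -216566/230709 + 52615 = 12138537469/230709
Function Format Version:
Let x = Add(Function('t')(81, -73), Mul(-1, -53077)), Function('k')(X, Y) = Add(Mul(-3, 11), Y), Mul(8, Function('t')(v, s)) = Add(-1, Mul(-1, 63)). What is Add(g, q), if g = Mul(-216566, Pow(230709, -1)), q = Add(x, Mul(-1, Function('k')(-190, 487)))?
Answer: Rational(12138537469, 230709) ≈ 52614.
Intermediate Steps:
Function('t')(v, s) = -8 (Function('t')(v, s) = Mul(Rational(1, 8), Add(-1, Mul(-1, 63))) = Mul(Rational(1, 8), Add(-1, -63)) = Mul(Rational(1, 8), -64) = -8)
Function('k')(X, Y) = Add(-33, Y)
x = 53069 (x = Add(-8, Mul(-1, -53077)) = Add(-8, 53077) = 53069)
q = 52615 (q = Add(53069, Mul(-1, Add(-33, 487))) = Add(53069, Mul(-1, 454)) = Add(53069, -454) = 52615)
g = Rational(-216566, 230709) (g = Mul(-216566, Rational(1, 230709)) = Rational(-216566, 230709) ≈ -0.93870)
Add(g, q) = Add(Rational(-216566, 230709), 52615) = Rational(12138537469, 230709)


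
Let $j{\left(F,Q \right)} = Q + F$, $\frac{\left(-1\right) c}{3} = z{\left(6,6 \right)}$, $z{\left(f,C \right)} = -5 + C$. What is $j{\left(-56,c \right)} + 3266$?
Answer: $3207$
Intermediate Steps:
$c = -3$ ($c = - 3 \left(-5 + 6\right) = \left(-3\right) 1 = -3$)
$j{\left(F,Q \right)} = F + Q$
$j{\left(-56,c \right)} + 3266 = \left(-56 - 3\right) + 3266 = -59 + 3266 = 3207$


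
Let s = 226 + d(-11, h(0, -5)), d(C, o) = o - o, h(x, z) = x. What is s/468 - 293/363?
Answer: -9181/28314 ≈ -0.32426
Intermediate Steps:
d(C, o) = 0
s = 226 (s = 226 + 0 = 226)
s/468 - 293/363 = 226/468 - 293/363 = 226*(1/468) - 293*1/363 = 113/234 - 293/363 = -9181/28314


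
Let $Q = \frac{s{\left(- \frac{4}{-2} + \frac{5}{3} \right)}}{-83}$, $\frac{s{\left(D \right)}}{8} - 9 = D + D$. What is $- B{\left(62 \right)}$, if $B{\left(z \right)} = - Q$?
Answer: $- \frac{392}{249} \approx -1.5743$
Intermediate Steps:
$s{\left(D \right)} = 72 + 16 D$ ($s{\left(D \right)} = 72 + 8 \left(D + D\right) = 72 + 8 \cdot 2 D = 72 + 16 D$)
$Q = - \frac{392}{249}$ ($Q = \frac{72 + 16 \left(- \frac{4}{-2} + \frac{5}{3}\right)}{-83} = \left(72 + 16 \left(\left(-4\right) \left(- \frac{1}{2}\right) + 5 \cdot \frac{1}{3}\right)\right) \left(- \frac{1}{83}\right) = \left(72 + 16 \left(2 + \frac{5}{3}\right)\right) \left(- \frac{1}{83}\right) = \left(72 + 16 \cdot \frac{11}{3}\right) \left(- \frac{1}{83}\right) = \left(72 + \frac{176}{3}\right) \left(- \frac{1}{83}\right) = \frac{392}{3} \left(- \frac{1}{83}\right) = - \frac{392}{249} \approx -1.5743$)
$B{\left(z \right)} = \frac{392}{249}$ ($B{\left(z \right)} = \left(-1\right) \left(- \frac{392}{249}\right) = \frac{392}{249}$)
$- B{\left(62 \right)} = \left(-1\right) \frac{392}{249} = - \frac{392}{249}$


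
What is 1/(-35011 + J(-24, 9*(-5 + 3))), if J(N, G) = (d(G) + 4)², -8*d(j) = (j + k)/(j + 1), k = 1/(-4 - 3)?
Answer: -906304/31717059583 ≈ -2.8575e-5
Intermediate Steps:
k = -⅐ (k = 1/(-7) = -⅐ ≈ -0.14286)
d(j) = -(-⅐ + j)/(8*(1 + j)) (d(j) = -(j - ⅐)/(8*(j + 1)) = -(-⅐ + j)/(8*(1 + j)))
J(N, G) = (4 + (1 - 7*G)/(56*(1 + G)))² (J(N, G) = ((1 - 7*G)/(56*(1 + G)) + 4)² = (4 + (1 - 7*G)/(56*(1 + G)))²)
1/(-35011 + J(-24, 9*(-5 + 3))) = 1/(-35011 + (225 + 217*(9*(-5 + 3)))²/(3136*(1 + 9*(-5 + 3))²)) = 1/(-35011 + (225 + 217*(9*(-2)))²/(3136*(1 + 9*(-2))²)) = 1/(-35011 + (225 + 217*(-18))²/(3136*(1 - 18)²)) = 1/(-35011 + (1/3136)*(225 - 3906)²/(-17)²) = 1/(-35011 + (1/3136)*(1/289)*(-3681)²) = 1/(-35011 + (1/3136)*(1/289)*13549761) = 1/(-35011 + 13549761/906304) = 1/(-31717059583/906304) = -906304/31717059583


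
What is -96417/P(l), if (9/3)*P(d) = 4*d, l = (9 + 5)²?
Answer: -289251/784 ≈ -368.94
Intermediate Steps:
l = 196 (l = 14² = 196)
P(d) = 4*d/3 (P(d) = (4*d)/3 = 4*d/3)
-96417/P(l) = -96417/((4/3)*196) = -96417/784/3 = -96417*3/784 = -289251/784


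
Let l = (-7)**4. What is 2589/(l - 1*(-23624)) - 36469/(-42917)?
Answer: 353405946/372304975 ≈ 0.94924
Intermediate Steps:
l = 2401
2589/(l - 1*(-23624)) - 36469/(-42917) = 2589/(2401 - 1*(-23624)) - 36469/(-42917) = 2589/(2401 + 23624) - 36469*(-1/42917) = 2589/26025 + 36469/42917 = 2589*(1/26025) + 36469/42917 = 863/8675 + 36469/42917 = 353405946/372304975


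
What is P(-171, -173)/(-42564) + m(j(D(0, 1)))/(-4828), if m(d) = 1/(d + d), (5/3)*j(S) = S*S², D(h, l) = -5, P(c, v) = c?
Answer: 10323397/2568737400 ≈ 0.0040189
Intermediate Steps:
j(S) = 3*S³/5 (j(S) = 3*(S*S²)/5 = 3*S³/5)
m(d) = 1/(2*d)
P(-171, -173)/(-42564) + m(j(D(0, 1)))/(-4828) = -171/(-42564) + (1/(2*(((⅗)*(-5)³))))/(-4828) = -171*(-1/42564) + (1/(2*(((⅗)*(-125)))))*(-1/4828) = 57/14188 + ((½)/(-75))*(-1/4828) = 57/14188 + ((½)*(-1/75))*(-1/4828) = 57/14188 - 1/150*(-1/4828) = 57/14188 + 1/724200 = 10323397/2568737400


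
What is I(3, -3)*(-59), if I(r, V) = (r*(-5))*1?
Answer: 885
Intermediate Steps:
I(r, V) = -5*r (I(r, V) = -5*r*1 = -5*r)
I(3, -3)*(-59) = -5*3*(-59) = -15*(-59) = 885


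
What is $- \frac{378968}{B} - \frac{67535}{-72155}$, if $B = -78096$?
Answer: $\frac{815466235}{140875422} \approx 5.7886$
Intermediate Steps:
$- \frac{378968}{B} - \frac{67535}{-72155} = - \frac{378968}{-78096} - \frac{67535}{-72155} = \left(-378968\right) \left(- \frac{1}{78096}\right) - - \frac{13507}{14431} = \frac{47371}{9762} + \frac{13507}{14431} = \frac{815466235}{140875422}$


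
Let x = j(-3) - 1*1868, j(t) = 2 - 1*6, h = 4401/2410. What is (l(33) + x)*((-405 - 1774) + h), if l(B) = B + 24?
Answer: 1904657007/482 ≈ 3.9516e+6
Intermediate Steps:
l(B) = 24 + B
h = 4401/2410 (h = 4401*(1/2410) = 4401/2410 ≈ 1.8261)
j(t) = -4 (j(t) = 2 - 6 = -4)
x = -1872 (x = -4 - 1*1868 = -4 - 1868 = -1872)
(l(33) + x)*((-405 - 1774) + h) = ((24 + 33) - 1872)*((-405 - 1774) + 4401/2410) = (57 - 1872)*(-2179 + 4401/2410) = -1815*(-5246989/2410) = 1904657007/482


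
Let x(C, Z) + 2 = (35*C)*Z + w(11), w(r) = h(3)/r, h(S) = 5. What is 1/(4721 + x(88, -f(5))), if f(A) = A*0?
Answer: 11/51914 ≈ 0.00021189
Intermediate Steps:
f(A) = 0
w(r) = 5/r
x(C, Z) = -17/11 + 35*C*Z (x(C, Z) = -2 + ((35*C)*Z + 5/11) = -2 + (35*C*Z + 5*(1/11)) = -2 + (35*C*Z + 5/11) = -2 + (5/11 + 35*C*Z) = -17/11 + 35*C*Z)
1/(4721 + x(88, -f(5))) = 1/(4721 + (-17/11 + 35*88*(-1*0))) = 1/(4721 + (-17/11 + 35*88*0)) = 1/(4721 + (-17/11 + 0)) = 1/(4721 - 17/11) = 1/(51914/11) = 11/51914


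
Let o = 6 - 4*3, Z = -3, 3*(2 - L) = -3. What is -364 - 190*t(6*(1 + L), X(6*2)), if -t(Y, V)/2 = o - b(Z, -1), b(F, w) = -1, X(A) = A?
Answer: -2264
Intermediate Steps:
L = 3 (L = 2 - ⅓*(-3) = 2 + 1 = 3)
o = -6 (o = 6 - 12 = -6)
t(Y, V) = 10 (t(Y, V) = -2*(-6 - 1*(-1)) = -2*(-6 + 1) = -2*(-5) = 10)
-364 - 190*t(6*(1 + L), X(6*2)) = -364 - 190*10 = -364 - 1900 = -2264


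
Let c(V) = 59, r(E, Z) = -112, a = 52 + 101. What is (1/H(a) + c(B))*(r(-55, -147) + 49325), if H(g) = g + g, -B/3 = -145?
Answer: 888540715/306 ≈ 2.9037e+6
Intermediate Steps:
a = 153
B = 435 (B = -3*(-145) = 435)
H(g) = 2*g
(1/H(a) + c(B))*(r(-55, -147) + 49325) = (1/(2*153) + 59)*(-112 + 49325) = (1/306 + 59)*49213 = (18055/306)*49213 = 888540715/306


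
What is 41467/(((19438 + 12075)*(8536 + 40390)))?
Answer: 41467/1541805038 ≈ 2.6895e-5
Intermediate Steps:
41467/(((19438 + 12075)*(8536 + 40390))) = 41467/((31513*48926)) = 41467/1541805038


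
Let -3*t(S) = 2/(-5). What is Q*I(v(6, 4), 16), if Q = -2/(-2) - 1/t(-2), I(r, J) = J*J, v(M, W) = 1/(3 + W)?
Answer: -1664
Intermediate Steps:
t(S) = 2/15 (t(S) = -2/(3*(-5)) = -2*(-1)/(3*5) = -⅓*(-⅖) = 2/15)
I(r, J) = J²
Q = -13/2 (Q = -2/(-2) - 1/2/15 = -2*(-½) - 1*15/2 = 1 - 15/2 = -13/2 ≈ -6.5000)
Q*I(v(6, 4), 16) = -13/2*16² = -13/2*256 = -1664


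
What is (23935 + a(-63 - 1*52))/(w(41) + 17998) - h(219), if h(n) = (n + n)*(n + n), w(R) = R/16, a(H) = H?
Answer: -18417472492/96003 ≈ -1.9184e+5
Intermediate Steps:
w(R) = R/16 (w(R) = R*(1/16) = R/16)
h(n) = 4*n² (h(n) = (2*n)*(2*n) = 4*n²)
(23935 + a(-63 - 1*52))/(w(41) + 17998) - h(219) = (23935 + (-63 - 1*52))/((1/16)*41 + 17998) - 4*219² = (23935 + (-63 - 52))/(41/16 + 17998) - 4*47961 = (23935 - 115)/(288009/16) - 1*191844 = 23820*(16/288009) - 191844 = 127040/96003 - 191844 = -18417472492/96003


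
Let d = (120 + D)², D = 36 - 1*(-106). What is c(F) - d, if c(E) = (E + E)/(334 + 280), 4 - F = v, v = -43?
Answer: -21073661/307 ≈ -68644.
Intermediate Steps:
F = 47 (F = 4 - 1*(-43) = 4 + 43 = 47)
D = 142 (D = 36 + 106 = 142)
c(E) = E/307 (c(E) = (2*E)/614 = (2*E)*(1/614) = E/307)
d = 68644 (d = (120 + 142)² = 262² = 68644)
c(F) - d = (1/307)*47 - 1*68644 = 47/307 - 68644 = -21073661/307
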